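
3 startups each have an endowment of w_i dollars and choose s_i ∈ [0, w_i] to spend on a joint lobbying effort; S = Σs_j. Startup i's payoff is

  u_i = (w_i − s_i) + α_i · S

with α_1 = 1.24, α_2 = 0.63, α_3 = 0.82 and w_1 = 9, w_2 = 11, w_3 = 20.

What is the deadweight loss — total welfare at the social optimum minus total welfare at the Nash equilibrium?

52.39

∂u_i/∂s_i = α_i − 1, so startup i contributes w_i if α_i > 1, else 0.
α_i > 1 for i ∈ {1}; NE contributions (9, 0, 0), S = 9.
W^NE = Σw_i − S^NE + (Σα_i)·S^NE = 40 + 1.69·9 = 55.21.
Planner: ∂(Σu_j)/∂s_i = Σα_j − 1 = 1.69 > 0, so everyone contributes w_i; S^SO = 40, W^SO = 40 + 1.69·40 = 107.6.
Deadweight loss = 52.39.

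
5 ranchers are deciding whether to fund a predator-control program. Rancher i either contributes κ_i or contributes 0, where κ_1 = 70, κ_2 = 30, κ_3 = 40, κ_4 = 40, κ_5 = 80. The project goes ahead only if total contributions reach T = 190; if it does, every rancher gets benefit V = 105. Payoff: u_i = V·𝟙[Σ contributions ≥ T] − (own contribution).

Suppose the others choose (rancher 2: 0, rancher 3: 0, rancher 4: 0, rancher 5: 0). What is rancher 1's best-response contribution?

Others' total = 0. Even contributing 70 gives 70 < 190: no benefit either way.
Best response: 0.

0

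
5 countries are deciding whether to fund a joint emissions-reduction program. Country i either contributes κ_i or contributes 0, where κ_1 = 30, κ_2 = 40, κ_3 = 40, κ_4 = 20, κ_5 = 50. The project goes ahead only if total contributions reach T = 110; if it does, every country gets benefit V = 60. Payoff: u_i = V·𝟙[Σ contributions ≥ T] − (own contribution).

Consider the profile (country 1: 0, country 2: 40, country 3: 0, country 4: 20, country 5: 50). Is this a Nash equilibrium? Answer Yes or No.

Yes

Total = 110 ≥ 110: provided.
Country 1 (pledges 0, payoff 60): pledging 30 → total 140, payoff 30. No gain.
Country 2 (pledges 40, payoff 20): dropping to 0 → total 70, payoff 0. No gain.
Country 3 (pledges 0, payoff 60): pledging 40 → total 150, payoff 20. No gain.
Country 4 (pledges 20, payoff 40): dropping to 0 → total 90, payoff 0. No gain.
Country 5 (pledges 50, payoff 10): dropping to 0 → total 60, payoff 0. No gain.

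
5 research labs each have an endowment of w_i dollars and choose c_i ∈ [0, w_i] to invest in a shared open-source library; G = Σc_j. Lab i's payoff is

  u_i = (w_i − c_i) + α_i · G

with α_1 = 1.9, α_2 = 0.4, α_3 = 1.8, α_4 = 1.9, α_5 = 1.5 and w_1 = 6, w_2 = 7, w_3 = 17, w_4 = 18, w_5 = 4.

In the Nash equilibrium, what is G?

45

∂u_i/∂c_i = α_i − 1, so lab i contributes w_i if α_i > 1, else 0.
α_i > 1 for i ∈ {1, 3, 4, 5}; NE contributions (6, 0, 17, 18, 4), G = 45.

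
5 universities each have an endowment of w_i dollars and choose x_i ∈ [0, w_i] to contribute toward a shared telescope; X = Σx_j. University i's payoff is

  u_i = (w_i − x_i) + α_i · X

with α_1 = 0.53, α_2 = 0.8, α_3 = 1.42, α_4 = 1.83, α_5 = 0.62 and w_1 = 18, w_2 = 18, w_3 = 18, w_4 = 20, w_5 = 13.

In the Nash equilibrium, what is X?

∂u_i/∂x_i = α_i − 1, so university i contributes w_i if α_i > 1, else 0.
α_i > 1 for i ∈ {3, 4}; NE contributions (0, 0, 18, 20, 0), X = 38.

38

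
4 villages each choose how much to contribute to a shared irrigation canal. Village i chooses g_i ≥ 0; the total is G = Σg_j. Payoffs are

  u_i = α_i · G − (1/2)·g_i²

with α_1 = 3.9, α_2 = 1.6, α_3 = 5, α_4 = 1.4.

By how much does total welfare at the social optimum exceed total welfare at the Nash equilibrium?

163.975

Village i's FOC: ∂u_i/∂g_i = α_i − g_i = 0, so g_i* = α_i.
NE contributions = (3.9, 1.6, 5, 1.4); G = 11.9.
W^NE = (Σα)·G − ½Σα_i² = 11.9² − ½·44.73 = 119.245.
Planner sets g_i = Σα_j = 11.9 for every i, so G^SO = 4·11.9 = 47.6.
W^SO = (Σα)·G^SO − ½·4·(Σα)² = (4/2)·11.9² = 283.22.
Deadweight loss = W^SO − W^NE = 163.975.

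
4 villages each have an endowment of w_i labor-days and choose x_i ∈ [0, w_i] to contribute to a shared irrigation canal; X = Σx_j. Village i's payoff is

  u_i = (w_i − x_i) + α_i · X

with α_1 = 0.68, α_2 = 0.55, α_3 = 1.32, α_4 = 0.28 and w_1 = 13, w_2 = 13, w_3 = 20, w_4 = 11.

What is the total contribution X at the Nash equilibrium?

20

∂u_i/∂x_i = α_i − 1, so village i contributes w_i if α_i > 1, else 0.
α_i > 1 for i ∈ {3}; NE contributions (0, 0, 20, 0), X = 20.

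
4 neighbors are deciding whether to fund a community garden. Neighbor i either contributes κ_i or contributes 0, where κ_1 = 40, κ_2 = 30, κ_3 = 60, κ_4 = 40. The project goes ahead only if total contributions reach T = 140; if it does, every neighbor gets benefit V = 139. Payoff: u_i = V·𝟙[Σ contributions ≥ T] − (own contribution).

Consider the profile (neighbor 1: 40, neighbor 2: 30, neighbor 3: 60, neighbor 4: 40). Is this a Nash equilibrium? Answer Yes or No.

No

Total = 170 ≥ 140: provided.
Neighbor 1 (pledges 40, payoff 99): dropping to 0 → total 130, payoff 0. No gain.
Neighbor 2 (pledges 30, payoff 109): dropping to 0 → total 140, payoff 139. Profitable deviation.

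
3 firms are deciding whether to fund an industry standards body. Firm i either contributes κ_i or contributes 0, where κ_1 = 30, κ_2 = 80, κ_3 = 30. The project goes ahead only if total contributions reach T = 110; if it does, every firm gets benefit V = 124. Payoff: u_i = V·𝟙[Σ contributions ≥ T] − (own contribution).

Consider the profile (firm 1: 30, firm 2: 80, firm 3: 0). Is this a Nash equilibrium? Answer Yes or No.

Total = 110 ≥ 110: provided.
Firm 1 (pledges 30, payoff 94): dropping to 0 → total 80, payoff 0. No gain.
Firm 2 (pledges 80, payoff 44): dropping to 0 → total 30, payoff 0. No gain.
Firm 3 (pledges 0, payoff 124): pledging 30 → total 140, payoff 94. No gain.

Yes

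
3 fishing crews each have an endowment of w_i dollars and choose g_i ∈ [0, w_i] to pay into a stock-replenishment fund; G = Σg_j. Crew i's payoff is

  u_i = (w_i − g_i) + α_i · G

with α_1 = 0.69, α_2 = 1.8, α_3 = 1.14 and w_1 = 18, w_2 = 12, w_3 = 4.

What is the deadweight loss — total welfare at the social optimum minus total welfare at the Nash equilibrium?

∂u_i/∂g_i = α_i − 1, so crew i contributes w_i if α_i > 1, else 0.
α_i > 1 for i ∈ {2, 3}; NE contributions (0, 12, 4), G = 16.
W^NE = Σw_i − G^NE + (Σα_i)·G^NE = 34 + 2.63·16 = 76.08.
Planner: ∂(Σu_j)/∂g_i = Σα_j − 1 = 2.63 > 0, so everyone contributes w_i; G^SO = 34, W^SO = 34 + 2.63·34 = 123.42.
Deadweight loss = 47.34.

47.34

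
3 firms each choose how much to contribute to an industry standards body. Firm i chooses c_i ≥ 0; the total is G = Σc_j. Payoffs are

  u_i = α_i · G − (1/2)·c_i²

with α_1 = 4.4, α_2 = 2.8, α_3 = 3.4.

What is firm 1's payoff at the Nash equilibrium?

Firm i's FOC: ∂u_i/∂c_i = α_i − c_i = 0, so c_i* = α_i.
NE contributions = (4.4, 2.8, 3.4); G = 10.6.
u_1 = α_1·G − ½·(c_1)² = 4.4·10.6 − ½·4.4² = 36.96.

36.96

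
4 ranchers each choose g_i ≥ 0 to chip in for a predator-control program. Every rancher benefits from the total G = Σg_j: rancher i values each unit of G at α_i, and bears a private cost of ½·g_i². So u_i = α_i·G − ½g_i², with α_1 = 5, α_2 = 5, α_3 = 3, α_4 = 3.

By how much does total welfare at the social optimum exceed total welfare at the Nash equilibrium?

Rancher i's FOC: ∂u_i/∂g_i = α_i − g_i = 0, so g_i* = α_i.
NE contributions = (5, 5, 3, 3); G = 16.
W^NE = (Σα)·G − ½Σα_i² = 16² − ½·68 = 222.
Planner sets g_i = Σα_j = 16 for every i, so G^SO = 4·16 = 64.
W^SO = (Σα)·G^SO − ½·4·(Σα)² = (4/2)·16² = 512.
Deadweight loss = W^SO − W^NE = 290.

290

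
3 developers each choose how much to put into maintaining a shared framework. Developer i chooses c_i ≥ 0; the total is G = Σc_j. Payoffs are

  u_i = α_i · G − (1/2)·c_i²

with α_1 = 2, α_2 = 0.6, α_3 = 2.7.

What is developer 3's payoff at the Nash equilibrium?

Developer i's FOC: ∂u_i/∂c_i = α_i − c_i = 0, so c_i* = α_i.
NE contributions = (2, 0.6, 2.7); G = 5.3.
u_3 = α_3·G − ½·(c_3)² = 2.7·5.3 − ½·2.7² = 10.665.

10.665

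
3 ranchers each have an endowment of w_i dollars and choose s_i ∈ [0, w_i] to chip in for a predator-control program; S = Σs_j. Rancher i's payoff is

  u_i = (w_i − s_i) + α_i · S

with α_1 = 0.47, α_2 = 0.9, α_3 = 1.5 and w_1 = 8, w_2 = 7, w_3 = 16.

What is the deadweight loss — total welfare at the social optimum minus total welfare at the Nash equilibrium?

∂u_i/∂s_i = α_i − 1, so rancher i contributes w_i if α_i > 1, else 0.
α_i > 1 for i ∈ {3}; NE contributions (0, 0, 16), S = 16.
W^NE = Σw_i − S^NE + (Σα_i)·S^NE = 31 + 1.87·16 = 60.92.
Planner: ∂(Σu_j)/∂s_i = Σα_j − 1 = 1.87 > 0, so everyone contributes w_i; S^SO = 31, W^SO = 31 + 1.87·31 = 88.97.
Deadweight loss = 28.05.

28.05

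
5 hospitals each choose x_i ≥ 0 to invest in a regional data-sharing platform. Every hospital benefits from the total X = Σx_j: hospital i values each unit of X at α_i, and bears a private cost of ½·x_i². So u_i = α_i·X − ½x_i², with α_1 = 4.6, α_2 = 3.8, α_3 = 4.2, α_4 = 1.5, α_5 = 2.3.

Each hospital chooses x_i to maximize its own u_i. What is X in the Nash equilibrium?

16.4

Hospital i's FOC: ∂u_i/∂x_i = α_i − x_i = 0, so x_i* = α_i.
NE contributions = (4.6, 3.8, 4.2, 1.5, 2.3); X = 16.4.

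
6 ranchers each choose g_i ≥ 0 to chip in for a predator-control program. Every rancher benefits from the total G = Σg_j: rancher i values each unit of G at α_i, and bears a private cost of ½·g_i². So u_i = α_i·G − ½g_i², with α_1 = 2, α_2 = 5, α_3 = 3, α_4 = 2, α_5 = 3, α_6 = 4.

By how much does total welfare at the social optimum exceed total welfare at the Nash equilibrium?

755.5

Rancher i's FOC: ∂u_i/∂g_i = α_i − g_i = 0, so g_i* = α_i.
NE contributions = (2, 5, 3, 2, 3, 4); G = 19.
W^NE = (Σα)·G − ½Σα_i² = 19² − ½·67 = 327.5.
Planner sets g_i = Σα_j = 19 for every i, so G^SO = 6·19 = 114.
W^SO = (Σα)·G^SO − ½·6·(Σα)² = (6/2)·19² = 1083.
Deadweight loss = W^SO − W^NE = 755.5.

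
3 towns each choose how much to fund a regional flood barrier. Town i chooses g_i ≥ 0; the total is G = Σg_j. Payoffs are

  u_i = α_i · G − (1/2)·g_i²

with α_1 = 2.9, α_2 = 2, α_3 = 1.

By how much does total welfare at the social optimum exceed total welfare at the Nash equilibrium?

24.11

Town i's FOC: ∂u_i/∂g_i = α_i − g_i = 0, so g_i* = α_i.
NE contributions = (2.9, 2, 1); G = 5.9.
W^NE = (Σα)·G − ½Σα_i² = 5.9² − ½·13.41 = 28.105.
Planner sets g_i = Σα_j = 5.9 for every i, so G^SO = 3·5.9 = 17.7.
W^SO = (Σα)·G^SO − ½·3·(Σα)² = (3/2)·5.9² = 52.215.
Deadweight loss = W^SO − W^NE = 24.11.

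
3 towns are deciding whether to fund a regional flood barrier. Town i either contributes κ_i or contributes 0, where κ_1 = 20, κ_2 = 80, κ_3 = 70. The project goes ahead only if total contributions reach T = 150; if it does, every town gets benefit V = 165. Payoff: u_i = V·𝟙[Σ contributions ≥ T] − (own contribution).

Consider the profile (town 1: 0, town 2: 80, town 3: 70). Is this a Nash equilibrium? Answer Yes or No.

Total = 150 ≥ 150: provided.
Town 1 (pledges 0, payoff 165): pledging 20 → total 170, payoff 145. No gain.
Town 2 (pledges 80, payoff 85): dropping to 0 → total 70, payoff 0. No gain.
Town 3 (pledges 70, payoff 95): dropping to 0 → total 80, payoff 0. No gain.

Yes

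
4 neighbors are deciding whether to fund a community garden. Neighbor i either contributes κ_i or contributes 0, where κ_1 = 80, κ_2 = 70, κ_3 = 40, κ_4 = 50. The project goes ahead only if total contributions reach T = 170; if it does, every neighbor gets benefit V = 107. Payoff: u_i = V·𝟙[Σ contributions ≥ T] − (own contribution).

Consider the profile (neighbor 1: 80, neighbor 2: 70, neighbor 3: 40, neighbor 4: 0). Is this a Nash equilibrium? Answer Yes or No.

Yes

Total = 190 ≥ 170: provided.
Neighbor 1 (pledges 80, payoff 27): dropping to 0 → total 110, payoff 0. No gain.
Neighbor 2 (pledges 70, payoff 37): dropping to 0 → total 120, payoff 0. No gain.
Neighbor 3 (pledges 40, payoff 67): dropping to 0 → total 150, payoff 0. No gain.
Neighbor 4 (pledges 0, payoff 107): pledging 50 → total 240, payoff 57. No gain.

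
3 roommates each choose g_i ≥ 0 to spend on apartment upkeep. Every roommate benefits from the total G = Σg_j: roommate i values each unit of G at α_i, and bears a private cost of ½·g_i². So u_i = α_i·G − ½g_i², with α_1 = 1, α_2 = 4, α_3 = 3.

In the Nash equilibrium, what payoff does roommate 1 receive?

Roommate i's FOC: ∂u_i/∂g_i = α_i − g_i = 0, so g_i* = α_i.
NE contributions = (1, 4, 3); G = 8.
u_1 = α_1·G − ½·(g_1)² = 1·8 − ½·1² = 7.5.

7.5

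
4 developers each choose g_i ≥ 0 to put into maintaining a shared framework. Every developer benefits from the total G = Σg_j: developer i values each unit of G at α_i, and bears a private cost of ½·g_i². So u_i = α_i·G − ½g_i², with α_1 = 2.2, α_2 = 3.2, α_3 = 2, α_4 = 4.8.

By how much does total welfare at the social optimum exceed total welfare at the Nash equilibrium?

169.9

Developer i's FOC: ∂u_i/∂g_i = α_i − g_i = 0, so g_i* = α_i.
NE contributions = (2.2, 3.2, 2, 4.8); G = 12.2.
W^NE = (Σα)·G − ½Σα_i² = 12.2² − ½·42.12 = 127.78.
Planner sets g_i = Σα_j = 12.2 for every i, so G^SO = 4·12.2 = 48.8.
W^SO = (Σα)·G^SO − ½·4·(Σα)² = (4/2)·12.2² = 297.68.
Deadweight loss = W^SO − W^NE = 169.9.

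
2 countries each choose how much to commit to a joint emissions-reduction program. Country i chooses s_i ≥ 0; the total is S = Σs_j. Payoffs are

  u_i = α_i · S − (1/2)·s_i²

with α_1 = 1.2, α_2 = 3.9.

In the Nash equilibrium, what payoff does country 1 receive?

5.4

Country i's FOC: ∂u_i/∂s_i = α_i − s_i = 0, so s_i* = α_i.
NE contributions = (1.2, 3.9); S = 5.1.
u_1 = α_1·S − ½·(s_1)² = 1.2·5.1 − ½·1.2² = 5.4.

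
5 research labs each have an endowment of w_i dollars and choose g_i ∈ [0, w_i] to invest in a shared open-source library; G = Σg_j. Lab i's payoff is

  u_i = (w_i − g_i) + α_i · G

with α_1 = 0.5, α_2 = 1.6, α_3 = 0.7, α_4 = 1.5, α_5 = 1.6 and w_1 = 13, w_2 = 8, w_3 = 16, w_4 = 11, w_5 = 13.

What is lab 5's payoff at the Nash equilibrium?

∂u_i/∂g_i = α_i − 1, so lab i contributes w_i if α_i > 1, else 0.
α_i > 1 for i ∈ {2, 4, 5}; NE contributions (0, 8, 0, 11, 13), G = 32.
u_5 = (13 − 13) + 1.6·32 = 51.2.

51.2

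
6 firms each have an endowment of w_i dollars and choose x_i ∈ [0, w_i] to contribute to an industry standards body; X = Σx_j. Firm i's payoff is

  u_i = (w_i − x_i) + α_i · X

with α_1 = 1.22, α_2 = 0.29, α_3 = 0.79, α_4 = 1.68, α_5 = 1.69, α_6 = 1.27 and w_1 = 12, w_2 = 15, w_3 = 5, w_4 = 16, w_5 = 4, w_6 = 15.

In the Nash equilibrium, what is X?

∂u_i/∂x_i = α_i − 1, so firm i contributes w_i if α_i > 1, else 0.
α_i > 1 for i ∈ {1, 4, 5, 6}; NE contributions (12, 0, 0, 16, 4, 15), X = 47.

47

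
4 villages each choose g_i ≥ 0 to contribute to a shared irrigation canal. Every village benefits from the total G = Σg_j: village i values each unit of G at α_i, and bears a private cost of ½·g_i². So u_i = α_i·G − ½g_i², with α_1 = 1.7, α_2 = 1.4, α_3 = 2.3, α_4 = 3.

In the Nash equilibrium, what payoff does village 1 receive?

Village i's FOC: ∂u_i/∂g_i = α_i − g_i = 0, so g_i* = α_i.
NE contributions = (1.7, 1.4, 2.3, 3); G = 8.4.
u_1 = α_1·G − ½·(g_1)² = 1.7·8.4 − ½·1.7² = 12.835.

12.835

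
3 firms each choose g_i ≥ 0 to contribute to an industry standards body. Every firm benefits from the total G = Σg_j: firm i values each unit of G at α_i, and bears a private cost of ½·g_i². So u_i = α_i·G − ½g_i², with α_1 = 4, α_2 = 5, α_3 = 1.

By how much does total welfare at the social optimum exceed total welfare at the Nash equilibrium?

71

Firm i's FOC: ∂u_i/∂g_i = α_i − g_i = 0, so g_i* = α_i.
NE contributions = (4, 5, 1); G = 10.
W^NE = (Σα)·G − ½Σα_i² = 10² − ½·42 = 79.
Planner sets g_i = Σα_j = 10 for every i, so G^SO = 3·10 = 30.
W^SO = (Σα)·G^SO − ½·3·(Σα)² = (3/2)·10² = 150.
Deadweight loss = W^SO − W^NE = 71.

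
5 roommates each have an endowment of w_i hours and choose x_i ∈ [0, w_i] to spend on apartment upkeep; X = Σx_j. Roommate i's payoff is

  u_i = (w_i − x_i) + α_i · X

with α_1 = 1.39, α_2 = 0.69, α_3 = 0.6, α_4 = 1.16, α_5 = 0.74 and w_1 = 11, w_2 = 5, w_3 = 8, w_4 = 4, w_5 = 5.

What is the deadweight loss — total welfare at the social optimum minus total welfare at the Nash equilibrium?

∂u_i/∂x_i = α_i − 1, so roommate i contributes w_i if α_i > 1, else 0.
α_i > 1 for i ∈ {1, 4}; NE contributions (11, 0, 0, 4, 0), X = 15.
W^NE = Σw_i − X^NE + (Σα_i)·X^NE = 33 + 3.58·15 = 86.7.
Planner: ∂(Σu_j)/∂x_i = Σα_j − 1 = 3.58 > 0, so everyone contributes w_i; X^SO = 33, W^SO = 33 + 3.58·33 = 151.14.
Deadweight loss = 64.44.

64.44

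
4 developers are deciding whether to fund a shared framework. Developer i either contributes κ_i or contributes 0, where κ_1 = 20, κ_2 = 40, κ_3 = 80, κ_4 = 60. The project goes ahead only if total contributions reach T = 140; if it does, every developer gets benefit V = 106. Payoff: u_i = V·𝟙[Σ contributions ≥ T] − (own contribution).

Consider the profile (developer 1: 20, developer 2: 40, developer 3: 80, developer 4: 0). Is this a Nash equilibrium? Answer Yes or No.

Total = 140 ≥ 140: provided.
Developer 1 (pledges 20, payoff 86): dropping to 0 → total 120, payoff 0. No gain.
Developer 2 (pledges 40, payoff 66): dropping to 0 → total 100, payoff 0. No gain.
Developer 3 (pledges 80, payoff 26): dropping to 0 → total 60, payoff 0. No gain.
Developer 4 (pledges 0, payoff 106): pledging 60 → total 200, payoff 46. No gain.

Yes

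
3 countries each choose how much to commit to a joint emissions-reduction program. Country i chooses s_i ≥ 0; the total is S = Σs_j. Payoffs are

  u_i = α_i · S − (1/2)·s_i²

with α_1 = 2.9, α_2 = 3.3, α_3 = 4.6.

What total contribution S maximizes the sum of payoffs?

32.4

Planner FOC: ∂(Σu_j)/∂s_i = (Σα_j) − s_i = 0, so s_i^SO = Σα_j = 10.8 for every i; S^SO = 32.4.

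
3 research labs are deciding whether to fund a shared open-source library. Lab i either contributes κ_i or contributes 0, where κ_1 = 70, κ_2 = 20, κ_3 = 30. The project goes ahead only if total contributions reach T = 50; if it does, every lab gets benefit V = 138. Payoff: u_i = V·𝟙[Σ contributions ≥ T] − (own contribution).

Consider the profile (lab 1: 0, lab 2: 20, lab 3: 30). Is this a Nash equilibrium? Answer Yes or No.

Yes

Total = 50 ≥ 50: provided.
Lab 1 (pledges 0, payoff 138): pledging 70 → total 120, payoff 68. No gain.
Lab 2 (pledges 20, payoff 118): dropping to 0 → total 30, payoff 0. No gain.
Lab 3 (pledges 30, payoff 108): dropping to 0 → total 20, payoff 0. No gain.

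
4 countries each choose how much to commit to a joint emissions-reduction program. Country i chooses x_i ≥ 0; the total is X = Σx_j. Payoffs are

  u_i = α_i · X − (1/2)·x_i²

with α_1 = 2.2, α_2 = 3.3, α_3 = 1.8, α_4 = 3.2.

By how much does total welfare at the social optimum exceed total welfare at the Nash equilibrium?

124.855

Country i's FOC: ∂u_i/∂x_i = α_i − x_i = 0, so x_i* = α_i.
NE contributions = (2.2, 3.3, 1.8, 3.2); X = 10.5.
W^NE = (Σα)·X − ½Σα_i² = 10.5² − ½·29.21 = 95.645.
Planner sets x_i = Σα_j = 10.5 for every i, so X^SO = 4·10.5 = 42.
W^SO = (Σα)·X^SO − ½·4·(Σα)² = (4/2)·10.5² = 220.5.
Deadweight loss = W^SO − W^NE = 124.855.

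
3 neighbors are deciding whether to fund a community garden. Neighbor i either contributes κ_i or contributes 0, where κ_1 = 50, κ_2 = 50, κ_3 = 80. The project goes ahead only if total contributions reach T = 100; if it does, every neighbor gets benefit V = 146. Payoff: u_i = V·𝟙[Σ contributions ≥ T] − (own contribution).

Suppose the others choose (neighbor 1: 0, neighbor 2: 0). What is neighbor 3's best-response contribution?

Others' total = 0. Even contributing 80 gives 80 < 100: no benefit either way.
Best response: 0.

0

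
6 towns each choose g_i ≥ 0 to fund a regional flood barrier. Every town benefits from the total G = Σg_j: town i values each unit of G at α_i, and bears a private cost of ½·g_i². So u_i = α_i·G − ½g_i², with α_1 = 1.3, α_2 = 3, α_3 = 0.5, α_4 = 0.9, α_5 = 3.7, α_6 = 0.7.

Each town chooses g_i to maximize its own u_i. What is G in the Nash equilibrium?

Town i's FOC: ∂u_i/∂g_i = α_i − g_i = 0, so g_i* = α_i.
NE contributions = (1.3, 3, 0.5, 0.9, 3.7, 0.7); G = 10.1.

10.1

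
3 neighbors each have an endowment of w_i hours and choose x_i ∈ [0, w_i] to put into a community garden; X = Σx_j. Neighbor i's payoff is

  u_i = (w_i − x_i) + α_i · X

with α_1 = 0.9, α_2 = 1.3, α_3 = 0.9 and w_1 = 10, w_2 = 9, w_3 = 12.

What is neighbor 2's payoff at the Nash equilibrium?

∂u_i/∂x_i = α_i − 1, so neighbor i contributes w_i if α_i > 1, else 0.
α_i > 1 for i ∈ {2}; NE contributions (0, 9, 0), X = 9.
u_2 = (9 − 9) + 1.3·9 = 11.7.

11.7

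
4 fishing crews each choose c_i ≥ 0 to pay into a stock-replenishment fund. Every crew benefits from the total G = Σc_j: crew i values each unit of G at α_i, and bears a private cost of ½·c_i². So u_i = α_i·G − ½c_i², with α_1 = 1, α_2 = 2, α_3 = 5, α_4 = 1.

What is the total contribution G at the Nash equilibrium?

Crew i's FOC: ∂u_i/∂c_i = α_i − c_i = 0, so c_i* = α_i.
NE contributions = (1, 2, 5, 1); G = 9.

9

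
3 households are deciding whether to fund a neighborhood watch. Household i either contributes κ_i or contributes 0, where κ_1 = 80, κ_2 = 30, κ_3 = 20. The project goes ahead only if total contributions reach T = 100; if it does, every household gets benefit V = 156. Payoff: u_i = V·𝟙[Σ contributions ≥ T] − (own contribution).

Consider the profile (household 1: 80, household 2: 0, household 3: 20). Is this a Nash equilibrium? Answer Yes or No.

Yes

Total = 100 ≥ 100: provided.
Household 1 (pledges 80, payoff 76): dropping to 0 → total 20, payoff 0. No gain.
Household 2 (pledges 0, payoff 156): pledging 30 → total 130, payoff 126. No gain.
Household 3 (pledges 20, payoff 136): dropping to 0 → total 80, payoff 0. No gain.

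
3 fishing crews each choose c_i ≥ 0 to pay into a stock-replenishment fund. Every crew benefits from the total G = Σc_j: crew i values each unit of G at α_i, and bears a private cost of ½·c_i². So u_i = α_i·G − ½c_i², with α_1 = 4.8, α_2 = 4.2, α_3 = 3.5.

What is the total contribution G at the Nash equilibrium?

12.5

Crew i's FOC: ∂u_i/∂c_i = α_i − c_i = 0, so c_i* = α_i.
NE contributions = (4.8, 4.2, 3.5); G = 12.5.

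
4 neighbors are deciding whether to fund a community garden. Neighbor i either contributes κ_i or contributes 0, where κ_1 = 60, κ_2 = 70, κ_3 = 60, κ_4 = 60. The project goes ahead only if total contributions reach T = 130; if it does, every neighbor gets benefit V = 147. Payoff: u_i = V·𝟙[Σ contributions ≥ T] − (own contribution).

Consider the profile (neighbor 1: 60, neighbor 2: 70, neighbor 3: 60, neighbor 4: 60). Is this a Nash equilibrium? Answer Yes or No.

Total = 250 ≥ 130: provided.
Neighbor 1 (pledges 60, payoff 87): dropping to 0 → total 190, payoff 147. Profitable deviation.

No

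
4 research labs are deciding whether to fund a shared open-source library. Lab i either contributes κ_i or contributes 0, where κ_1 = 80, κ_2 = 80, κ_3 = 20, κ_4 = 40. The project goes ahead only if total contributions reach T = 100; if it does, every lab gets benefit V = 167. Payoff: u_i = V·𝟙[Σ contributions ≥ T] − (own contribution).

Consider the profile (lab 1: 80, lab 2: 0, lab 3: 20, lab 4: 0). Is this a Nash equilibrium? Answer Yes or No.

Yes

Total = 100 ≥ 100: provided.
Lab 1 (pledges 80, payoff 87): dropping to 0 → total 20, payoff 0. No gain.
Lab 2 (pledges 0, payoff 167): pledging 80 → total 180, payoff 87. No gain.
Lab 3 (pledges 20, payoff 147): dropping to 0 → total 80, payoff 0. No gain.
Lab 4 (pledges 0, payoff 167): pledging 40 → total 140, payoff 127. No gain.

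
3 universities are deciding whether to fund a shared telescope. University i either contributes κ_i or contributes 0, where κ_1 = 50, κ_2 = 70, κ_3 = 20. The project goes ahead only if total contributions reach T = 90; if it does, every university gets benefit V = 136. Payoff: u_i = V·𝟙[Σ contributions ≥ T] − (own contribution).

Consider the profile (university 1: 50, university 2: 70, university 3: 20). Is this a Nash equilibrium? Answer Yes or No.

No

Total = 140 ≥ 90: provided.
University 1 (pledges 50, payoff 86): dropping to 0 → total 90, payoff 136. Profitable deviation.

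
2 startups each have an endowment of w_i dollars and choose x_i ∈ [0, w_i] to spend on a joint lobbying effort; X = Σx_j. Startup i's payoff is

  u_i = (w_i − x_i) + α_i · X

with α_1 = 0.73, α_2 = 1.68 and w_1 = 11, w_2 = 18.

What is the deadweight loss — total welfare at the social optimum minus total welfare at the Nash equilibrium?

15.51

∂u_i/∂x_i = α_i − 1, so startup i contributes w_i if α_i > 1, else 0.
α_i > 1 for i ∈ {2}; NE contributions (0, 18), X = 18.
W^NE = Σw_i − X^NE + (Σα_i)·X^NE = 29 + 1.41·18 = 54.38.
Planner: ∂(Σu_j)/∂x_i = Σα_j − 1 = 1.41 > 0, so everyone contributes w_i; X^SO = 29, W^SO = 29 + 1.41·29 = 69.89.
Deadweight loss = 15.51.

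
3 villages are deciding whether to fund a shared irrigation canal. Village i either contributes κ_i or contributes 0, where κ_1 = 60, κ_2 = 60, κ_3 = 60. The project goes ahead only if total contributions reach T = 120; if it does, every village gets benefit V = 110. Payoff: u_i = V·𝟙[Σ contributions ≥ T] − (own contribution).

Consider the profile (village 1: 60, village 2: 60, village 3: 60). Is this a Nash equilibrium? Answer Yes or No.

Total = 180 ≥ 120: provided.
Village 1 (pledges 60, payoff 50): dropping to 0 → total 120, payoff 110. Profitable deviation.

No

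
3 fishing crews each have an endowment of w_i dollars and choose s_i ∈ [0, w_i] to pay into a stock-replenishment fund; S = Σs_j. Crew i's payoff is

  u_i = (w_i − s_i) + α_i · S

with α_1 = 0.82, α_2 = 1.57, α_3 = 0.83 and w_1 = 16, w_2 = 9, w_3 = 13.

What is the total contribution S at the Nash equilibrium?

∂u_i/∂s_i = α_i − 1, so crew i contributes w_i if α_i > 1, else 0.
α_i > 1 for i ∈ {2}; NE contributions (0, 9, 0), S = 9.

9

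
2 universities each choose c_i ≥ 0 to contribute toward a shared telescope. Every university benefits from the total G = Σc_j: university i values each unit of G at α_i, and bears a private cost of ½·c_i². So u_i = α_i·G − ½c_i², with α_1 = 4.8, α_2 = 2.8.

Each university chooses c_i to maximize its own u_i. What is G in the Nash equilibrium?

University i's FOC: ∂u_i/∂c_i = α_i − c_i = 0, so c_i* = α_i.
NE contributions = (4.8, 2.8); G = 7.6.

7.6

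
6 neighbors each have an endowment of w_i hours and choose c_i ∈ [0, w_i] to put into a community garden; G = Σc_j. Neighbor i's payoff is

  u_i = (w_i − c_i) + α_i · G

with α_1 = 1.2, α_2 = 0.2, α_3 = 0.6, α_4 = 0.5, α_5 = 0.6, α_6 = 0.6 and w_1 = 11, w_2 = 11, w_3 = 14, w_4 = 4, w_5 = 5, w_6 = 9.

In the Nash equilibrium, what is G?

11

∂u_i/∂c_i = α_i − 1, so neighbor i contributes w_i if α_i > 1, else 0.
α_i > 1 for i ∈ {1}; NE contributions (11, 0, 0, 0, 0, 0), G = 11.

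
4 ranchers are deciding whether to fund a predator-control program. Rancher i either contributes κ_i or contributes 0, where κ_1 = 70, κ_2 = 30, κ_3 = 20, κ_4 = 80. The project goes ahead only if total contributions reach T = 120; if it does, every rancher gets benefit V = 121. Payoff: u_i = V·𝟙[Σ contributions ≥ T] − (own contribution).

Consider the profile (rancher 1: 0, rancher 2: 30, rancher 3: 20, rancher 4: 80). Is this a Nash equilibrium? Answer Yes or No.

Total = 130 ≥ 120: provided.
Rancher 1 (pledges 0, payoff 121): pledging 70 → total 200, payoff 51. No gain.
Rancher 2 (pledges 30, payoff 91): dropping to 0 → total 100, payoff 0. No gain.
Rancher 3 (pledges 20, payoff 101): dropping to 0 → total 110, payoff 0. No gain.
Rancher 4 (pledges 80, payoff 41): dropping to 0 → total 50, payoff 0. No gain.

Yes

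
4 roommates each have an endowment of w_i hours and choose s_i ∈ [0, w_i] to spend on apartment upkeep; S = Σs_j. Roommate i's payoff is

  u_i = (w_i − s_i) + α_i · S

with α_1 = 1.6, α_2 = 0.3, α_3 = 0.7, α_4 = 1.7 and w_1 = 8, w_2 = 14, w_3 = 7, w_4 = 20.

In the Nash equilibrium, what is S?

∂u_i/∂s_i = α_i − 1, so roommate i contributes w_i if α_i > 1, else 0.
α_i > 1 for i ∈ {1, 4}; NE contributions (8, 0, 0, 20), S = 28.

28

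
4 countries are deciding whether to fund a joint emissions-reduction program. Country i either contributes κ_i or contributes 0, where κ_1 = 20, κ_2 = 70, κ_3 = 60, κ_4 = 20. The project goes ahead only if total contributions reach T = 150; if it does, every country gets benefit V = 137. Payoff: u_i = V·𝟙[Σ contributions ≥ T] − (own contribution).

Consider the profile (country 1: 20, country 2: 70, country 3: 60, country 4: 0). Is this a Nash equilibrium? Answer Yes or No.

Yes

Total = 150 ≥ 150: provided.
Country 1 (pledges 20, payoff 117): dropping to 0 → total 130, payoff 0. No gain.
Country 2 (pledges 70, payoff 67): dropping to 0 → total 80, payoff 0. No gain.
Country 3 (pledges 60, payoff 77): dropping to 0 → total 90, payoff 0. No gain.
Country 4 (pledges 0, payoff 137): pledging 20 → total 170, payoff 117. No gain.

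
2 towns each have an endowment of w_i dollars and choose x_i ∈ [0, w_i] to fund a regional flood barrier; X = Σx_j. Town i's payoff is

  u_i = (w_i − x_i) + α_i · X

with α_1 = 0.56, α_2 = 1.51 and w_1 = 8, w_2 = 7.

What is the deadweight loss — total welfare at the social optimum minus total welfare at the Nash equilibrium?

∂u_i/∂x_i = α_i − 1, so town i contributes w_i if α_i > 1, else 0.
α_i > 1 for i ∈ {2}; NE contributions (0, 7), X = 7.
W^NE = Σw_i − X^NE + (Σα_i)·X^NE = 15 + 1.07·7 = 22.49.
Planner: ∂(Σu_j)/∂x_i = Σα_j − 1 = 1.07 > 0, so everyone contributes w_i; X^SO = 15, W^SO = 15 + 1.07·15 = 31.05.
Deadweight loss = 8.56.

8.56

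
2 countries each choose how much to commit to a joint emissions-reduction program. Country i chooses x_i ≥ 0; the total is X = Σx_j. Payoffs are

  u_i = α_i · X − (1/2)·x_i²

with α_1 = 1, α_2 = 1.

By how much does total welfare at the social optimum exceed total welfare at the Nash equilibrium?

Country i's FOC: ∂u_i/∂x_i = α_i − x_i = 0, so x_i* = α_i.
NE contributions = (1, 1); X = 2.
W^NE = (Σα)·X − ½Σα_i² = 2² − ½·2 = 3.
Planner sets x_i = Σα_j = 2 for every i, so X^SO = 2·2 = 4.
W^SO = (Σα)·X^SO − ½·2·(Σα)² = (2/2)·2² = 4.
Deadweight loss = W^SO − W^NE = 1.

1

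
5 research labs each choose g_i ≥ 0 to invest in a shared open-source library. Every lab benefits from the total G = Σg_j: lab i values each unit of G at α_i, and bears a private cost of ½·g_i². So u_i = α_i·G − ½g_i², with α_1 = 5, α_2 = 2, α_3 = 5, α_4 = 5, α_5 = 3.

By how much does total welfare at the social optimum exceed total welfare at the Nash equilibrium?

Lab i's FOC: ∂u_i/∂g_i = α_i − g_i = 0, so g_i* = α_i.
NE contributions = (5, 2, 5, 5, 3); G = 20.
W^NE = (Σα)·G − ½Σα_i² = 20² − ½·88 = 356.
Planner sets g_i = Σα_j = 20 for every i, so G^SO = 5·20 = 100.
W^SO = (Σα)·G^SO − ½·5·(Σα)² = (5/2)·20² = 1000.
Deadweight loss = W^SO − W^NE = 644.

644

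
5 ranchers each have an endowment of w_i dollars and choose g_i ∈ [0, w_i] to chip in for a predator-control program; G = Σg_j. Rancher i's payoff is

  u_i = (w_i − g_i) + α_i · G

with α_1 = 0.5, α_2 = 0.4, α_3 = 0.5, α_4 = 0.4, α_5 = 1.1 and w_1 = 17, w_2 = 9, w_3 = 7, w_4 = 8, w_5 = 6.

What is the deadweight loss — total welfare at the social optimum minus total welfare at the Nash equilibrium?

77.9

∂u_i/∂g_i = α_i − 1, so rancher i contributes w_i if α_i > 1, else 0.
α_i > 1 for i ∈ {5}; NE contributions (0, 0, 0, 0, 6), G = 6.
W^NE = Σw_i − G^NE + (Σα_i)·G^NE = 47 + 1.9·6 = 58.4.
Planner: ∂(Σu_j)/∂g_i = Σα_j − 1 = 1.9 > 0, so everyone contributes w_i; G^SO = 47, W^SO = 47 + 1.9·47 = 136.3.
Deadweight loss = 77.9.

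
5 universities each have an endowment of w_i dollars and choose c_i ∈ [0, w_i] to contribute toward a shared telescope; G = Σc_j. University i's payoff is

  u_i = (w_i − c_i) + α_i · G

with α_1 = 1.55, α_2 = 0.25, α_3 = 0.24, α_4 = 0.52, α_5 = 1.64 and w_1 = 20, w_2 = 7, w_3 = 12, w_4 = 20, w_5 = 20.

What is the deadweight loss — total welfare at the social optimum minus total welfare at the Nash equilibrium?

∂u_i/∂c_i = α_i − 1, so university i contributes w_i if α_i > 1, else 0.
α_i > 1 for i ∈ {1, 5}; NE contributions (20, 0, 0, 0, 20), G = 40.
W^NE = Σw_i − G^NE + (Σα_i)·G^NE = 79 + 3.2·40 = 207.
Planner: ∂(Σu_j)/∂c_i = Σα_j − 1 = 3.2 > 0, so everyone contributes w_i; G^SO = 79, W^SO = 79 + 3.2·79 = 331.8.
Deadweight loss = 124.8.

124.8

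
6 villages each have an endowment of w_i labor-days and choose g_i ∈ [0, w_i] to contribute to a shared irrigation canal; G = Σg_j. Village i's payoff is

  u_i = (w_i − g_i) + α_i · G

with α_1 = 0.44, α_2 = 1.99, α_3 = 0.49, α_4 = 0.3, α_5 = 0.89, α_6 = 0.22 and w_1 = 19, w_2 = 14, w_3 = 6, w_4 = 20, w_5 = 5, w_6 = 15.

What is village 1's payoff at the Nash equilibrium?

∂u_i/∂g_i = α_i − 1, so village i contributes w_i if α_i > 1, else 0.
α_i > 1 for i ∈ {2}; NE contributions (0, 14, 0, 0, 0, 0), G = 14.
u_1 = (19 − 0) + 0.44·14 = 25.16.

25.16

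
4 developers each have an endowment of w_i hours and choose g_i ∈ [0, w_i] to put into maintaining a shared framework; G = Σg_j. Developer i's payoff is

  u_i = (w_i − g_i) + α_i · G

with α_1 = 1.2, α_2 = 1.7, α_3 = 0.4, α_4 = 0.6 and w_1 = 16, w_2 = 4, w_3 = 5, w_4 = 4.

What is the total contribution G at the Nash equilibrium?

20

∂u_i/∂g_i = α_i − 1, so developer i contributes w_i if α_i > 1, else 0.
α_i > 1 for i ∈ {1, 2}; NE contributions (16, 4, 0, 0), G = 20.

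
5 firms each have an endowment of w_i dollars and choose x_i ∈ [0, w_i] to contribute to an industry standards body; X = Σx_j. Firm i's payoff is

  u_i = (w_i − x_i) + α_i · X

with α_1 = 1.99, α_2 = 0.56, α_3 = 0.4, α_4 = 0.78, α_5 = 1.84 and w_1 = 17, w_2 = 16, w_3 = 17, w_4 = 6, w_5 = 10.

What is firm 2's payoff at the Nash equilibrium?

∂u_i/∂x_i = α_i − 1, so firm i contributes w_i if α_i > 1, else 0.
α_i > 1 for i ∈ {1, 5}; NE contributions (17, 0, 0, 0, 10), X = 27.
u_2 = (16 − 0) + 0.56·27 = 31.12.

31.12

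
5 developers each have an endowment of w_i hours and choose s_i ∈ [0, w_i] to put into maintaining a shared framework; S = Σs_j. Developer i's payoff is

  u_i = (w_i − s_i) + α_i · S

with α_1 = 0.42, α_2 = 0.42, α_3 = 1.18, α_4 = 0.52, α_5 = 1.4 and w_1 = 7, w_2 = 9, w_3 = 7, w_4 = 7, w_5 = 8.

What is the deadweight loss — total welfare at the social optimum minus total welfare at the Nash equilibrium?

67.62

∂u_i/∂s_i = α_i − 1, so developer i contributes w_i if α_i > 1, else 0.
α_i > 1 for i ∈ {3, 5}; NE contributions (0, 0, 7, 0, 8), S = 15.
W^NE = Σw_i − S^NE + (Σα_i)·S^NE = 38 + 2.94·15 = 82.1.
Planner: ∂(Σu_j)/∂s_i = Σα_j − 1 = 2.94 > 0, so everyone contributes w_i; S^SO = 38, W^SO = 38 + 2.94·38 = 149.72.
Deadweight loss = 67.62.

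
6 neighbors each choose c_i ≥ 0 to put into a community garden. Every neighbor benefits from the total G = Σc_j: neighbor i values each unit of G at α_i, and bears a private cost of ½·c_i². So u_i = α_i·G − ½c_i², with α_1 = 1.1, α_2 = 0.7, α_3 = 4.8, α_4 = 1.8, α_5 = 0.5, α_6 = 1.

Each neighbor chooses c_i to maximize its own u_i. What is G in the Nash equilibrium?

9.9

Neighbor i's FOC: ∂u_i/∂c_i = α_i − c_i = 0, so c_i* = α_i.
NE contributions = (1.1, 0.7, 4.8, 1.8, 0.5, 1); G = 9.9.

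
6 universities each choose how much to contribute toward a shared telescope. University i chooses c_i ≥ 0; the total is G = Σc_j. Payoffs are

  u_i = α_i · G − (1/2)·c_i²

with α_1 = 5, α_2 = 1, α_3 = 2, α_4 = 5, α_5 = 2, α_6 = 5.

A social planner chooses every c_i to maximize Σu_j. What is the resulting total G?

Planner FOC: ∂(Σu_j)/∂c_i = (Σα_j) − c_i = 0, so c_i^SO = Σα_j = 20 for every i; G^SO = 120.

120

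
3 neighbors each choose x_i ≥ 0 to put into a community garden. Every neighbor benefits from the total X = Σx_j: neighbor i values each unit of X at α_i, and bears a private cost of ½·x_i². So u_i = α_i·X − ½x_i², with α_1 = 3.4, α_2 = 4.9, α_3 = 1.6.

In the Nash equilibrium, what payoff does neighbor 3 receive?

Neighbor i's FOC: ∂u_i/∂x_i = α_i − x_i = 0, so x_i* = α_i.
NE contributions = (3.4, 4.9, 1.6); X = 9.9.
u_3 = α_3·X − ½·(x_3)² = 1.6·9.9 − ½·1.6² = 14.56.

14.56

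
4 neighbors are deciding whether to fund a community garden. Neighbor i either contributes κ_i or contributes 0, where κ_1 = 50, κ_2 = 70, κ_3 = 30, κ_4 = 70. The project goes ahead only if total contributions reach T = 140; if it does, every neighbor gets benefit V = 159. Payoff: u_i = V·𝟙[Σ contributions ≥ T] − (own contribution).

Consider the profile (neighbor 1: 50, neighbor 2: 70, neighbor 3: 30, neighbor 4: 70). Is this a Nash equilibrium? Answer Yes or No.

No

Total = 220 ≥ 140: provided.
Neighbor 1 (pledges 50, payoff 109): dropping to 0 → total 170, payoff 159. Profitable deviation.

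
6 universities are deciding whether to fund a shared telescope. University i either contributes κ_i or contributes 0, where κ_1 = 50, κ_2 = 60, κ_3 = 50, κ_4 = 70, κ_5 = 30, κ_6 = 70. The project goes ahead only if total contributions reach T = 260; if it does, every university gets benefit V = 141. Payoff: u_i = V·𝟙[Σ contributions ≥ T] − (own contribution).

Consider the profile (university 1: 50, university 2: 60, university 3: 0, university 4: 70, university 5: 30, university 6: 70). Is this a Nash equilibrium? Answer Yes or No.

Yes

Total = 280 ≥ 260: provided.
University 1 (pledges 50, payoff 91): dropping to 0 → total 230, payoff 0. No gain.
University 2 (pledges 60, payoff 81): dropping to 0 → total 220, payoff 0. No gain.
University 3 (pledges 0, payoff 141): pledging 50 → total 330, payoff 91. No gain.
University 4 (pledges 70, payoff 71): dropping to 0 → total 210, payoff 0. No gain.
University 5 (pledges 30, payoff 111): dropping to 0 → total 250, payoff 0. No gain.
University 6 (pledges 70, payoff 71): dropping to 0 → total 210, payoff 0. No gain.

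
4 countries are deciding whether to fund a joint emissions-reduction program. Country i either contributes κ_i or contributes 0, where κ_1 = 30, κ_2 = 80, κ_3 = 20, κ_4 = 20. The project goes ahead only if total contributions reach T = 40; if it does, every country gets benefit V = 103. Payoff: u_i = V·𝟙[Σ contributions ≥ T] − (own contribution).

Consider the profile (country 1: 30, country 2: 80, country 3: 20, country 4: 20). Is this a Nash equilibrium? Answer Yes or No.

No

Total = 150 ≥ 40: provided.
Country 1 (pledges 30, payoff 73): dropping to 0 → total 120, payoff 103. Profitable deviation.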